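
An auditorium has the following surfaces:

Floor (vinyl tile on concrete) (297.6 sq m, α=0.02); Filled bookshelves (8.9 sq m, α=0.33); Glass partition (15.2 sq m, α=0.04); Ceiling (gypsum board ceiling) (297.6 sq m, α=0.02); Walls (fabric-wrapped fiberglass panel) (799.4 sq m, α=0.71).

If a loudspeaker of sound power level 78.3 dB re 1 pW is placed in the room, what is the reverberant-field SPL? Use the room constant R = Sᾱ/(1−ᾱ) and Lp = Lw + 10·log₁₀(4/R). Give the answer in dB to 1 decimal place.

54.4 dB

Σ(Sᵢαᵢ) = 297.6×0.02 + 8.9×0.33 + 15.2×0.04 + 297.6×0.02 + 799.4×0.71 = 583.023; total area S = 1418.7 sq m.
ᾱ = 0.4110, so room constant R = A/(1−ᾱ) = 989.852 sq m.
Lp = 78.3 + 10·log₁₀(4/989.852) = 78.3 + (-23.94) = 54.4 dB.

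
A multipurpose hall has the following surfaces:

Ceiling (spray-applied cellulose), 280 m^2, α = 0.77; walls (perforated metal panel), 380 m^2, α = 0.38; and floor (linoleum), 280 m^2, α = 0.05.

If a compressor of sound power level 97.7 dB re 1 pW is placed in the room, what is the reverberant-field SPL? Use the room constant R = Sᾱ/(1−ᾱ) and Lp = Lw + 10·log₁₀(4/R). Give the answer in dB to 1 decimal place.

A = 374.000 sabins; S = 940.0 m^2.
ᾱ = 374.000/940.0 = 0.3979; R = Sᾱ/(1−ᾱ) = 374.000/(1−0.3979) = 621.159 m^2.
Lp = Lw + 10 log₁₀(4/R) = 97.7 -21.91 = 75.8 dB.

75.8 dB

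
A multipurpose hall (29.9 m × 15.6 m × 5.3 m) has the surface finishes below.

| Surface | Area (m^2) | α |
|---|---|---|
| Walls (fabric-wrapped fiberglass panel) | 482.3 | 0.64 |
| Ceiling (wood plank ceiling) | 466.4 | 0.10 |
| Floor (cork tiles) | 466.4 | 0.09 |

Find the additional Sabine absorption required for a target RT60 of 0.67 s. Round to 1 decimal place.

196.8 sabins

Total absorption A₁ = 482.3×0.64 + 466.4×0.10 + 466.4×0.09
  = 308.672 + 46.640 + 41.976 = 397.288 m^2 sabins.
For T = 0.67 s, need A₂ = 0.161·V/T = 0.161·2472.132/0.67 = 594.050 sabins.
ΔA = A₂ − A₁ = 594.050 − 397.288 = 196.8 sabins.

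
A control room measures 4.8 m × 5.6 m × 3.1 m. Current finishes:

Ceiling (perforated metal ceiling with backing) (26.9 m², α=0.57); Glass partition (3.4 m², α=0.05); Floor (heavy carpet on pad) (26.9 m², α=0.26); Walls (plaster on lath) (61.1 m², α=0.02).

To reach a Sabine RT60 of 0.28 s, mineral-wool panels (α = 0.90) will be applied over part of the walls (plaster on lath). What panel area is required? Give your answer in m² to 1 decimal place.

27.5

Total absorption A₁ = 26.9×0.57 + 3.4×0.05 + 26.9×0.26 + 61.1×0.02
  = 15.333 + 0.170 + 6.994 + 1.222 = 23.719 m² sabins.
V = 83.328 m³. Target absorption A₂ = 0.161 × 83.328 / 0.28 = 47.914 sabins.
ΔA needed = 47.914 − 23.719 = 24.195 sabins.
Each m² of panel replacing the walls (plaster on lath) adds (0.90 − 0.02) = 0.88 sabins.
Panel area = 24.195 / 0.88 = 27.5 m².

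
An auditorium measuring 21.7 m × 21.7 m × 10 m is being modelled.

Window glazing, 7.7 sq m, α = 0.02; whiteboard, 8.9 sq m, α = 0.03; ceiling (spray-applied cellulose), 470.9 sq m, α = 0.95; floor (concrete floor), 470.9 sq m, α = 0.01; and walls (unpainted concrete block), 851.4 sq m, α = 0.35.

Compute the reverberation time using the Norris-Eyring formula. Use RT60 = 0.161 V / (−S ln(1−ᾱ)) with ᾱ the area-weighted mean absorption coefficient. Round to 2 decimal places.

0.78 sec

S = Σ Sᵢ = 1809.8 sq m.
Σ(Sᵢαᵢ) = 7.7·0.02 + 8.9·0.03 + 470.9·0.95 + 470.9·0.01 + 851.4·0.35 = 750.475.
Mean coefficient ᾱ = A/S = 0.4147.
Eyring denominator: −S ln(1−ᾱ) = 969.385.
V = 21.7 × 21.7 × 10 = 4708.9 m³.
T = 0.161·V/[−S·ln(1−ᾱ)] = 0.161·4708.9/969.385 = 0.78 s.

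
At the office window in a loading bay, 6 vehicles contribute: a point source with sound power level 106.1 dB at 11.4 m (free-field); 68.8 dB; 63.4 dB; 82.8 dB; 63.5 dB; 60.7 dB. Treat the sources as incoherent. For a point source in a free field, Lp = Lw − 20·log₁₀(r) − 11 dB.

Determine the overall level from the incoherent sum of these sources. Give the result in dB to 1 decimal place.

83.6 dB

Source at 11.4 m: Lp = 106.1 − 20·log₁₀(11.4) − 11 = 74.0 dB.
Converting to relative power and adding: 10^(74.0/10) + 10^(68.8/10) + 10^(63.4/10) + 10^(82.8/10) + 10^(63.5/10) + 10^(60.7/10) = 2.289e+08.
L_total = 10·log₁₀(2.289e+08) = 83.6 dB.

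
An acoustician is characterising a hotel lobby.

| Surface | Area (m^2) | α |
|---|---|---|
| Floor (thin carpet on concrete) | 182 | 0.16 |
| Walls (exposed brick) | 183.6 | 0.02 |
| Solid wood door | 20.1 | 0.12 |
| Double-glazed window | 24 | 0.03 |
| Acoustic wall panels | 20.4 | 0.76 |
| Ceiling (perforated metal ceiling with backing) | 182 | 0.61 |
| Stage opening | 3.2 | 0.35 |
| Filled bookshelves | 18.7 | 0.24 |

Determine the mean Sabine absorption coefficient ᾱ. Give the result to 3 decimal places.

Total surface area S = 634.0 m^2.
Σ(Sᵢαᵢ) = 182·0.16 + 183.6·0.02 + 20.1·0.12 + 24·0.03 + 20.4·0.76 + 182·0.61 + 3.2·0.35 + 18.7·0.24 = 168.056.
ᾱ = A/S = 0.265.

0.265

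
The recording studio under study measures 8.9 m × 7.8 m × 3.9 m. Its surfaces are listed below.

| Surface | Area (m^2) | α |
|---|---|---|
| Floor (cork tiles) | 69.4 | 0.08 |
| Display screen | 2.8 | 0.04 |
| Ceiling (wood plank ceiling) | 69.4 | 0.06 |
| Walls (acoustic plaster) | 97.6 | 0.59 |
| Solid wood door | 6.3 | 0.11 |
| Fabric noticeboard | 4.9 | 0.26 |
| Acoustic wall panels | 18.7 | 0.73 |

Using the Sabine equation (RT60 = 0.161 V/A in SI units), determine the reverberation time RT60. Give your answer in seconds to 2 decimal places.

Summing Sᵢαᵢ: 5.552 + 0.112 + 4.164 + 57.584 + 0.693 + 1.274 + 13.651 → A = 83.030 sabins.
Volume V = 8.9 × 7.8 × 3.9 = 270.738 m³.
T = 0.161 V/A = 0.161·270.738/83.030 = 0.52 s.

0.52 seconds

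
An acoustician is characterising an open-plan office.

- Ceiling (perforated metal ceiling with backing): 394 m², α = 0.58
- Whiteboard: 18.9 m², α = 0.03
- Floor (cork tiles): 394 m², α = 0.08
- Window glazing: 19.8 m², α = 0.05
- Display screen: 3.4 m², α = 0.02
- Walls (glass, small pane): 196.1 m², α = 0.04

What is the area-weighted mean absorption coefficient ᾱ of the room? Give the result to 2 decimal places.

S = Σ Sᵢ = 394 + 18.9 + 394 + 19.8 + 3.4 + 196.1 = 1026.2 m².
Σ(Sᵢαᵢ) = 394*0.58 + 18.9*0.03 + 394*0.08 + 19.8*0.05 + 3.4*0.02 + 196.1*0.04 = 269.509.
ᾱ = 269.509 / 1026.2 = 0.26.

0.26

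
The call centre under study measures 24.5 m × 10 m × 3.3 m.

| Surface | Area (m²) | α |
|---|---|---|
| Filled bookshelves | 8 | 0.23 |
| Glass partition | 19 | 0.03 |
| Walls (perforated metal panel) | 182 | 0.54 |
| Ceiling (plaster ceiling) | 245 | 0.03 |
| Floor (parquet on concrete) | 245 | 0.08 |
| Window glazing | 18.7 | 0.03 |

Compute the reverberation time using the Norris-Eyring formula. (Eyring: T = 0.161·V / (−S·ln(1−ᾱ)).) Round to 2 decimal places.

0.92 s

S = Σ Sᵢ = 717.7 m².
Absorption A = 8×0.23 + 19×0.03 + 182×0.54 + 245×0.03 + 245×0.08 + 18.7×0.03 = 128.201 sabins.
ᾱ = 128.201 / 717.7 = 0.1786.
−S·ln(1−ᾱ) = −717.7 × ln(1 − 0.1786) = 141.204.
V = 24.5 × 10 × 3.3 = 808.5 m³.
RT60 = 0.161 × 808.5 / 141.204 = 0.92 s.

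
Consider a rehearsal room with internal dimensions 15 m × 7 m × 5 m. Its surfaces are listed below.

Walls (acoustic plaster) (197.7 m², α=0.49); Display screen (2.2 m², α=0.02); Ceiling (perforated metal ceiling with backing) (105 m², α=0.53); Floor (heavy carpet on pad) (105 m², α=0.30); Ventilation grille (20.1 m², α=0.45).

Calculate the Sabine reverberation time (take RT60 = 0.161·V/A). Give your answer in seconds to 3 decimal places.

Equivalent absorption area: A = 197.7×0.49 + 2.2×0.02 + 105×0.53 + 105×0.30 + 20.1×0.45 = 193.112 m².
Volume V = 15 × 7 × 5 = 525 m³.
RT60 = 0.161 · V / A = 0.161 × 525 / 193.112 = 0.438 s.

0.438 s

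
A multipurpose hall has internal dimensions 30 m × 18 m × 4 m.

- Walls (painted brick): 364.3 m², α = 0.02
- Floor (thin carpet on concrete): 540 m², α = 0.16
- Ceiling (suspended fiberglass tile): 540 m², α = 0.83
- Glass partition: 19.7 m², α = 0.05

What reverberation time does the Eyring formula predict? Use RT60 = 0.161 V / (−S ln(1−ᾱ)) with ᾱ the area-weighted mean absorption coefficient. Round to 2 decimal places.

0.51 sec

Total surface area S = 364.3 + 540 + 540 + 19.7 = 1464.0 m².
Σ(Sᵢαᵢ) = 364.3·0.02 + 540·0.16 + 540·0.83 + 19.7·0.05 = 542.871.
ᾱ = 542.871 / 1464.0 = 0.3708.
Eyring denominator: −S ln(1−ᾱ) = 678.280.
V = 30 × 18 × 4 = 2160 m³.
T = 0.161·V/[−S·ln(1−ᾱ)] = 0.161·2160/678.280 = 0.51 s.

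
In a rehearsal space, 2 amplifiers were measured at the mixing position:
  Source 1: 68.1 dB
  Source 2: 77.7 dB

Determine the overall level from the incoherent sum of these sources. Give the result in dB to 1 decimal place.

78.2 dB

Sum in the linear (power) domain: Σ 10^(Lᵢ/10) = 10^(68.1/10) + 10^(77.7/10) = 6.534e+07.
L_total = 10·log₁₀(6.534e+07) = 78.2 dB.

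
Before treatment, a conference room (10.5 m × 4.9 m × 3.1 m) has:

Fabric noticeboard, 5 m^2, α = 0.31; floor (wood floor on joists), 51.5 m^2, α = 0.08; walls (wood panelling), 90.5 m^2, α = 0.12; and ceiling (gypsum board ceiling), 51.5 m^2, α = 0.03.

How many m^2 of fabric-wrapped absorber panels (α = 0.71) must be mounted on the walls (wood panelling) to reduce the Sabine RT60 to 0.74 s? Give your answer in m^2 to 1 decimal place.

28.2

Total absorption A₁ = 5·0.31 + 51.5·0.08 + 90.5·0.12 + 51.5·0.03
  = 1.550 + 4.120 + 10.860 + 1.545 = 18.075 m^2 sabins.
Required A₂ = 0.161·159.495/0.74 = 34.701 sabins.
Absorption to add: 34.701 − 18.075 = 16.626 sabins.
Each m^2 of panel replacing the walls (wood panelling) adds (0.71 − 0.12) = 0.59 sabins.
Area = ΔA/Δα = 16.626/0.59 = 28.2 m^2.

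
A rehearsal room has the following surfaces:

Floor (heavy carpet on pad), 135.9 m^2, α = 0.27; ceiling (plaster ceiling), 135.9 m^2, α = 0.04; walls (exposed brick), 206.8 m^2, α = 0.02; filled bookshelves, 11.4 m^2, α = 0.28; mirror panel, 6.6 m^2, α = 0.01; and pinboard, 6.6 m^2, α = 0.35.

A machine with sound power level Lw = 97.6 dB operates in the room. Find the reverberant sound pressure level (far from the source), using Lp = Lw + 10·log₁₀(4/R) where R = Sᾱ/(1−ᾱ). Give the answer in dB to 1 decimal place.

A = 51.833 sabins; S = 503.2 m^2.
ᾱ = 0.1030, so room constant R = A/(1−ᾱ) = 57.785 m^2.
Lp = Lw + 10 log₁₀(4/R) = 97.6 -11.60 = 86.0 dB.

86.0 dB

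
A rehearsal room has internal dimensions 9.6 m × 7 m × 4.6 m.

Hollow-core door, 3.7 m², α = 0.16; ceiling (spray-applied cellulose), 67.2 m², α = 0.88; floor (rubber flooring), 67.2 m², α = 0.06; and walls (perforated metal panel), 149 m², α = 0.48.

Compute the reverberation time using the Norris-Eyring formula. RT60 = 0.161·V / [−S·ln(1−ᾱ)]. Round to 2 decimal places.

0.27 sec

Total surface area S = 3.7 + 67.2 + 67.2 + 149 = 287.1 m².
Absorption A = 3.7·0.16 + 67.2·0.88 + 67.2·0.06 + 149·0.48 = 135.280 sabins.
ᾱ = 135.280 / 287.1 = 0.4712.
Eyring denominator: −S ln(1−ᾱ) = 182.924.
V = 9.6 × 7 × 4.6 = 309.12 m³.
T = 0.161·V/[−S·ln(1−ᾱ)] = 0.161·309.12/182.924 = 0.27 s.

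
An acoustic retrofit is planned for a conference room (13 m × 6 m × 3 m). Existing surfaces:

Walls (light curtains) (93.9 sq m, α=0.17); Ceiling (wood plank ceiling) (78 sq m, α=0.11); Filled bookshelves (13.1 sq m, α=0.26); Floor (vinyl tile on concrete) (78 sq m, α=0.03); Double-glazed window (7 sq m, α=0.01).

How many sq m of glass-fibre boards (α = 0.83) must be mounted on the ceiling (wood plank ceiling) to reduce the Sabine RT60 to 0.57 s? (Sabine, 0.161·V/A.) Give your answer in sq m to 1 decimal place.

Total absorption A₁ = 93.9·0.17 + 78·0.11 + 13.1·0.26 + 78·0.03 + 7·0.01
  = 15.963 + 8.580 + 3.406 + 2.340 + 0.070 = 30.359 sq m sabins.
V = 234 m³. Target absorption A₂ = 0.161 × 234 / 0.57 = 66.095 sabins.
Absorption to add: 66.095 − 30.359 = 35.736 sabins.
Net gain per sq m: Δα = 0.83 − 0.11 = 0.72.
Panel area = 35.736 / 0.72 = 49.6 sq m.

49.6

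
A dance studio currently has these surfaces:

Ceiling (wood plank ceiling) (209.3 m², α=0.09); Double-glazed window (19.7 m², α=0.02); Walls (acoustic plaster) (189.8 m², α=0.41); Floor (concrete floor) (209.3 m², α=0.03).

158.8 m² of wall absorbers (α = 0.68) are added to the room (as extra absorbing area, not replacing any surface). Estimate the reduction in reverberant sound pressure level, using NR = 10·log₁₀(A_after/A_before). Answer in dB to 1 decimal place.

Summing Sᵢαᵢ: 18.837 + 0.394 + 77.818 + 6.279 → A_before = 103.328 sabins.
Treatment contributes 158.8·0.68 = 107.984 sabins.
New total A_after = 211.312 sabins.
NR = 10·log₁₀(211.312/103.328) = 3.1 dB.

3.1 dB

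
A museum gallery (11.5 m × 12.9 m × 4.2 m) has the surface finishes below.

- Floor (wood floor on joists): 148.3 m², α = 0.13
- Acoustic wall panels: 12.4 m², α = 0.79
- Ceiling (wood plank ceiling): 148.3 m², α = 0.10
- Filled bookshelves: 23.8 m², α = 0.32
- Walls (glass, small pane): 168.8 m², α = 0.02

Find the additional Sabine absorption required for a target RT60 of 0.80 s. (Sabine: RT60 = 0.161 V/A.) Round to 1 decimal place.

70.5 sabins

Equivalent absorption area: A₁ = 148.3×0.13 + 12.4×0.79 + 148.3×0.10 + 23.8×0.32 + 168.8×0.02 = 54.897 m².
For T = 0.80 s, need A₂ = 0.161·V/T = 0.161·623.07/0.80 = 125.393 sabins.
Shortfall: 125.393 − 54.897 = 70.5 sabins.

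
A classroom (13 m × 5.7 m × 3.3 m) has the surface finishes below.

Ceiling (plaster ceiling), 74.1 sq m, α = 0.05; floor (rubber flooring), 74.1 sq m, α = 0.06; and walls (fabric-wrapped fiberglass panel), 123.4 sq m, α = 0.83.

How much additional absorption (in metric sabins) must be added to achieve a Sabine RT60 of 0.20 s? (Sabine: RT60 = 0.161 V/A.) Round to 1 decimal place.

86.3 sabins

Summing Sᵢαᵢ: 3.705 + 4.446 + 102.422 → A₁ = 110.573 sabins.
For T = 0.20 s, need A₂ = 0.161·V/T = 0.161·244.53/0.20 = 196.847 sabins.
ΔA = A₂ − A₁ = 196.847 − 110.573 = 86.3 sabins.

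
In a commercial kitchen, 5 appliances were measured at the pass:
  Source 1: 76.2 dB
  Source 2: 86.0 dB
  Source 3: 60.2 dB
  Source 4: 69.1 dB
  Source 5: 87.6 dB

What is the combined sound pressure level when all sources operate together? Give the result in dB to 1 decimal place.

Σ 10^(Lᵢ/10) = 1.024e+09.
L_total = 10·log₁₀(1.024e+09) = 90.1 dB.

90.1 dB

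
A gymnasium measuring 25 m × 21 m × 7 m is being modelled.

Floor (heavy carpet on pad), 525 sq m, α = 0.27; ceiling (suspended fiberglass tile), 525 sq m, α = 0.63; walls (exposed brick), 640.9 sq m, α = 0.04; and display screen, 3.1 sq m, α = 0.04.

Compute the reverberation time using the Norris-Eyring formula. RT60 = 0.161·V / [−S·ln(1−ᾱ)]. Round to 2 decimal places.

1.00 sec

S = Σ Sᵢ = 1694.0 sq m.
Absorption A = 525×0.27 + 525×0.63 + 640.9×0.04 + 3.1×0.04 = 498.260 sabins.
Mean coefficient ᾱ = A/S = 0.2941.
Eyring denominator: −S ln(1−ᾱ) = 589.989.
V = 25 × 21 × 7 = 3675 m³.
T = 0.161·V/[−S·ln(1−ᾱ)] = 0.161·3675/589.989 = 1.00 s.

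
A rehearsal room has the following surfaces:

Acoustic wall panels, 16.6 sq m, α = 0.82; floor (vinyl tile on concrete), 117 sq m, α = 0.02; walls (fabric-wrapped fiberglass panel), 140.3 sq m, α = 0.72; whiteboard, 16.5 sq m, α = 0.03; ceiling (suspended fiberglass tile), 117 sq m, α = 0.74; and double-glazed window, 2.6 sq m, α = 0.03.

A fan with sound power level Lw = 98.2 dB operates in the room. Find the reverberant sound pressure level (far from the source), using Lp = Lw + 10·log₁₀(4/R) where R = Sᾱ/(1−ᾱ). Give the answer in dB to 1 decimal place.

78.1 dB

A = 204.121 sabins; S = 410.0 sq m.
ᾱ = 0.4979, so room constant R = A/(1−ᾱ) = 406.535 sq m.
Lp = Lw + 10 log₁₀(4/R) = 98.2 -20.07 = 78.1 dB.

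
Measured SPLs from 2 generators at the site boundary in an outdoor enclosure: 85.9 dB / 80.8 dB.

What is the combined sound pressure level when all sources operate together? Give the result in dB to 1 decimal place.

Converting to relative power and adding: 10^(85.9/10) + 10^(80.8/10) = 5.093e+08.
Combined level = 10 log₁₀(5.093e+08) = 87.1 dB.

87.1 dB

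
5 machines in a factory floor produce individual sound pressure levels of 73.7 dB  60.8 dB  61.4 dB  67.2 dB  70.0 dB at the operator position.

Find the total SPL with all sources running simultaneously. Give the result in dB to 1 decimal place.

Sum in the linear (power) domain: Σ 10^(Lᵢ/10) = 10^(73.7/10) + 10^(60.8/10) + 10^(61.4/10) + 10^(67.2/10) + 10^(70.0/10) = 4.127e+07.
L_total = 10·log₁₀(4.127e+07) = 76.2 dB.

76.2 dB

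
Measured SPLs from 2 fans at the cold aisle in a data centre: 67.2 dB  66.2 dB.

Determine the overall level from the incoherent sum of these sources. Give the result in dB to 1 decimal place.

Sum in the linear (power) domain: Σ 10^(Lᵢ/10) = 10^(67.2/10) + 10^(66.2/10) = 9.417e+06.
L_total = 10·log₁₀(9.417e+06) = 69.7 dB.

69.7 dB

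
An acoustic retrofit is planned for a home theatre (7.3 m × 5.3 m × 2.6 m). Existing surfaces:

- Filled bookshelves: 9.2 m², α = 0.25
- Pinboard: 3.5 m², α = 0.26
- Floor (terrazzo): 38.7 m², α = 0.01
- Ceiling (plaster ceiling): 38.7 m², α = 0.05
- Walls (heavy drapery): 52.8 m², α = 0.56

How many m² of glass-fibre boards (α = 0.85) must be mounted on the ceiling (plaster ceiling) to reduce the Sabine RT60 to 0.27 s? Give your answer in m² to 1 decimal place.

31.1

A₁ = Σ Sᵢαᵢ = 9.2*0.25 + 3.5*0.26 + 38.7*0.01 + 38.7*0.05 + 52.8*0.56 = 35.100 sabins.
V = 100.594 m³. Target absorption A₂ = 0.161 × 100.594 / 0.27 = 59.984 sabins.
Absorption to add: 59.984 − 35.100 = 24.884 sabins.
Each m² of panel replacing the ceiling (plaster ceiling) adds (0.85 − 0.05) = 0.80 sabins.
Panel area = 24.884 / 0.80 = 31.1 m².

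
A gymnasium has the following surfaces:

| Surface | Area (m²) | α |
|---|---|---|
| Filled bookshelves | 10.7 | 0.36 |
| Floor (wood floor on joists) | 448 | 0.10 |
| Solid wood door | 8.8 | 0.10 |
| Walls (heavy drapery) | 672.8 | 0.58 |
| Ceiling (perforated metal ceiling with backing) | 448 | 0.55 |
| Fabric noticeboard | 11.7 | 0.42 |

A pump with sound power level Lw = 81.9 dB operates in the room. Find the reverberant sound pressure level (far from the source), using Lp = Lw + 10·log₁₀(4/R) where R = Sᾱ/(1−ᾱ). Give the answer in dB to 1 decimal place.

Σ(Sᵢαᵢ) = 10.7·0.36 + 448·0.10 + 8.8·0.10 + 672.8·0.58 + 448·0.55 + 11.7·0.42 = 691.070; total area S = 1600.0 m².
ᾱ = 691.070/1600.0 = 0.4319; R = Sᾱ/(1−ᾱ) = 691.070/(1−0.4319) = 1216.458 m².
Lp = Lw + 10 log₁₀(4/R) = 81.9 -24.83 = 57.1 dB.

57.1 dB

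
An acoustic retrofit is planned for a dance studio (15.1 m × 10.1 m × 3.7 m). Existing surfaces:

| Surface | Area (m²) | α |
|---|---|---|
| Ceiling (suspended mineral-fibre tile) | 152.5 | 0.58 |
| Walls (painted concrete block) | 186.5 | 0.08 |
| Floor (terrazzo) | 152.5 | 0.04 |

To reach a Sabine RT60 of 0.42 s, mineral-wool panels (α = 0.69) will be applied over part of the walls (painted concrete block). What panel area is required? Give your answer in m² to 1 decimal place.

A₁ = Σ Sᵢαᵢ = 152.5×0.58 + 186.5×0.08 + 152.5×0.04 = 109.470 sabins.
V = 564.287 m³. Target absorption A₂ = 0.161 × 564.287 / 0.42 = 216.310 sabins.
ΔA needed = 216.310 − 109.470 = 106.840 sabins.
Net gain per m²: Δα = 0.69 − 0.08 = 0.61.
Panel area = 106.840 / 0.61 = 175.1 m².

175.1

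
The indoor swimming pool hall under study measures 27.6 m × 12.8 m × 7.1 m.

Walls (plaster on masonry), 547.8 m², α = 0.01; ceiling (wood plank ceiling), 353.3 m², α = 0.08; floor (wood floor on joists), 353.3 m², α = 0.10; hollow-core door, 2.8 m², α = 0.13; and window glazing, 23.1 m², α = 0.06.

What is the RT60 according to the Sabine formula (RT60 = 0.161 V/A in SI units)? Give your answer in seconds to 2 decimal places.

5.70 s

Summing Sᵢαᵢ: 5.478 + 28.264 + 35.330 + 0.364 + 1.386 → A = 70.822 sabins.
Volume V = 27.6 × 12.8 × 7.1 = 2508.288 m³.
Sabine: RT60 = 0.161 × 2508.288 / 70.822 = 5.70 s.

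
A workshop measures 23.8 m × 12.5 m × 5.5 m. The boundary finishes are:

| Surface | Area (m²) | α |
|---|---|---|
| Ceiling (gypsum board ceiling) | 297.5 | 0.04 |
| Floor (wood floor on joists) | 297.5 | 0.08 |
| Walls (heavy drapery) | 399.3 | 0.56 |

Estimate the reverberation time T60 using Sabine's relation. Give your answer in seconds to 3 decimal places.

1.016 sec

Summing Sᵢαᵢ: 11.900 + 23.800 + 223.608 → A = 259.308 sabins.
Volume V = 23.8 × 12.5 × 5.5 = 1636.25 m³.
Sabine: RT60 = 0.161 × 1636.25 / 259.308 = 1.016 s.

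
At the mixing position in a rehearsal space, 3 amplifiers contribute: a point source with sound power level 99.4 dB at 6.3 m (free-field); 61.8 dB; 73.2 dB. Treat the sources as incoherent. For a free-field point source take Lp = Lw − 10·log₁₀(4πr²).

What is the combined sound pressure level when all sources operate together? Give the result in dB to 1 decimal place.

Source at 6.3 m: Lp = 99.4 − 10·log₁₀(4π·6.3²) = 99.4 − 10·log₁₀(498.759) = 72.4 dB.
Σ 10^(Lᵢ/10) = 3.978e+07.
Back to dB: 10·log₁₀ Σ = 76.0 dB.

76.0 dB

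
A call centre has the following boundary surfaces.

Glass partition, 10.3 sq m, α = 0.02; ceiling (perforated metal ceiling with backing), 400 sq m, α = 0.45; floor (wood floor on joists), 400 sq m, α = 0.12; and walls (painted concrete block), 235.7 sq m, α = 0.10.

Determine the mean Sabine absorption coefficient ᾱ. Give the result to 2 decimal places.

0.24

Total surface area S = 1046.0 sq m.
Weighted sum Σ Sα = 251.776.
ᾱ = 251.776 / 1046.0 = 0.24.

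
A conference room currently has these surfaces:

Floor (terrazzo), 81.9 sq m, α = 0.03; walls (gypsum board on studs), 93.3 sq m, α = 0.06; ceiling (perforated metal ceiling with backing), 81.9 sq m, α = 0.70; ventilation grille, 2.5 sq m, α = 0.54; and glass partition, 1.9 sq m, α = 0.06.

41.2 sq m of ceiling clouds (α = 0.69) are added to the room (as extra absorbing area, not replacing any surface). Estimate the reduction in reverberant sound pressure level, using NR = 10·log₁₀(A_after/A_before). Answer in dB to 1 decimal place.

Summing Sᵢαᵢ: 2.457 + 5.598 + 57.330 + 1.350 + 0.114 → A_before = 66.849 sabins.
Added absorption = 41.2 × 0.69 = 28.428 sabins.
New total A_after = 95.277 sabins.
NR = 10·log₁₀(95.277/66.849) = 1.5 dB.

1.5 dB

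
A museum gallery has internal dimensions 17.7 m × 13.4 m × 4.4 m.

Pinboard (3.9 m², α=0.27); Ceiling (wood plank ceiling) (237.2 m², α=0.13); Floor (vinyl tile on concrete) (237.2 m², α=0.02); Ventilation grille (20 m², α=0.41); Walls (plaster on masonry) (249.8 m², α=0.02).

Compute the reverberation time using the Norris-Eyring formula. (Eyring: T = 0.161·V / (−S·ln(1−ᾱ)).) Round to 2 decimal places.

Total surface area S = 3.9 + 237.2 + 237.2 + 20 + 249.8 = 748.1 m².
Absorption A = 3.9·0.27 + 237.2·0.13 + 237.2·0.02 + 20·0.41 + 249.8·0.02 = 49.829 sabins.
Mean coefficient ᾱ = A/S = 0.0666.
−S·ln(1−ᾱ) = −748.1 × ln(1 − 0.0666) = 51.560.
V = 17.7 × 13.4 × 4.4 = 1043.592 m³.
T = 0.161·V/[−S·ln(1−ᾱ)] = 0.161·1043.592/51.560 = 3.26 s.

3.26 s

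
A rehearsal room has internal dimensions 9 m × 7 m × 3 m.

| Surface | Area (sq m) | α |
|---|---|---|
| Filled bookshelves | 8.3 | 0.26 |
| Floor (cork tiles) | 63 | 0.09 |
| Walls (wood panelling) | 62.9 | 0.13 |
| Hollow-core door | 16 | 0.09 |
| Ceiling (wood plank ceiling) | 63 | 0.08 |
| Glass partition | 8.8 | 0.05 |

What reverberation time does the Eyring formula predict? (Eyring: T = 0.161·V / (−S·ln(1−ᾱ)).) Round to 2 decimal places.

S = Σ Sᵢ = 222.0 sq m.
Σ(Sᵢαᵢ) = 8.3·0.26 + 63·0.09 + 62.9·0.13 + 16·0.09 + 63·0.08 + 8.8·0.05 = 22.925.
Mean coefficient ᾱ = A/S = 0.1033.
Eyring denominator: −S ln(1−ᾱ) = 24.206.
V = 9 × 7 × 3 = 189 m³.
T = 0.161·V/[−S·ln(1−ᾱ)] = 0.161·189/24.206 = 1.26 s.

1.26 s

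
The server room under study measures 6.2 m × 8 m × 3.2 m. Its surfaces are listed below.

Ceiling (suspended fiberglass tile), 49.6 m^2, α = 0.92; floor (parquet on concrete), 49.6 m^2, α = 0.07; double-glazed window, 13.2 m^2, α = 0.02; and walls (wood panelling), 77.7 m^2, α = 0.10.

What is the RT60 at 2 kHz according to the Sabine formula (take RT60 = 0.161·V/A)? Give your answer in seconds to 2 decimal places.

0.45 sec

Equivalent absorption area: A = 49.6×0.92 + 49.6×0.07 + 13.2×0.02 + 77.7×0.10 = 57.138 m^2.
Volume V = 6.2 × 8 × 3.2 = 158.72 m³.
Sabine: RT60 = 0.161 × 158.72 / 57.138 = 0.45 s.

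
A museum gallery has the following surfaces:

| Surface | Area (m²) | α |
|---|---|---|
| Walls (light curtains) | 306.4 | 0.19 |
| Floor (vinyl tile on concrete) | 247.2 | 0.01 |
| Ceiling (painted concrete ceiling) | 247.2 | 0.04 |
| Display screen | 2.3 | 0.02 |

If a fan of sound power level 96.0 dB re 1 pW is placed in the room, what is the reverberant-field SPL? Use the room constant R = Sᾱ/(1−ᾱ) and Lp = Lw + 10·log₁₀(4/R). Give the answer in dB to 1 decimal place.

A = 70.622 sabins; S = 803.1 m².
ᾱ = 0.0879, so room constant R = A/(1−ᾱ) = 77.428 m².
Lp = Lw + 10 log₁₀(4/R) = 96.0 -12.87 = 83.1 dB.

83.1 dB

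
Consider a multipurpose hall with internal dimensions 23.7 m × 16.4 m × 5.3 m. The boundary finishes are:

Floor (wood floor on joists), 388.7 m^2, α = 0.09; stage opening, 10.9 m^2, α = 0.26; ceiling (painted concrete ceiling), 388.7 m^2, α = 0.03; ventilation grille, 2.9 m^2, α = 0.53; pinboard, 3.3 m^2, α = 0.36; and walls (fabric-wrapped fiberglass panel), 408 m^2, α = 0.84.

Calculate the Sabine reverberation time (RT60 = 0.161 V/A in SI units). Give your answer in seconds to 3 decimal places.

0.840 s

Summing Sᵢαᵢ: 34.983 + 2.834 + 11.661 + 1.537 + 1.188 + 342.720 → A = 394.923 sabins.
Volume V = 23.7 × 16.4 × 5.3 = 2060.004 m³.
Sabine: RT60 = 0.161 × 2060.004 / 394.923 = 0.840 s.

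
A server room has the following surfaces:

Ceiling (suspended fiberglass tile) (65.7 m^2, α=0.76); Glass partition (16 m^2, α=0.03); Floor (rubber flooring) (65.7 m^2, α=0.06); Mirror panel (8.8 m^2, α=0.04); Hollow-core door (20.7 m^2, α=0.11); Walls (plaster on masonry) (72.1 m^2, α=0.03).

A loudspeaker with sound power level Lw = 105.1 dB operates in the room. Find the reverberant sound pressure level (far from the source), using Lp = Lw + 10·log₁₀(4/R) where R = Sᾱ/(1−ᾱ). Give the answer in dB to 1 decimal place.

92.2 dB

Σ(Sᵢαᵢ) = 65.7·0.76 + 16·0.03 + 65.7·0.06 + 8.8·0.04 + 20.7·0.11 + 72.1·0.03 = 59.146; total area S = 249.0 m^2.
ᾱ = 59.146/249.0 = 0.2375; R = Sᾱ/(1−ᾱ) = 59.146/(1−0.2375) = 77.569 m^2.
Lp = 105.1 + 10·log₁₀(4/77.569) = 105.1 + (-12.88) = 92.2 dB.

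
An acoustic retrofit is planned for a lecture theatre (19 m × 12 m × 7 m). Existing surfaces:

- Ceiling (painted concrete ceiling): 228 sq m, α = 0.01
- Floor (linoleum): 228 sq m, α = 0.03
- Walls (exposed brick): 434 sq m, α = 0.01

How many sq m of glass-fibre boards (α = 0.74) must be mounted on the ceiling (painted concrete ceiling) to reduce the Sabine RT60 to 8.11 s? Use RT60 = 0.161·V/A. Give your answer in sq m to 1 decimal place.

25.0

Total absorption A₁ = 228·0.01 + 228·0.03 + 434·0.01
  = 2.280 + 6.840 + 4.340 = 13.460 sq m sabins.
Required A₂ = 0.161·1596/8.11 = 31.684 sabins.
Absorption to add: 31.684 − 13.460 = 18.224 sabins.
Each sq m of panel replacing the ceiling (painted concrete ceiling) adds (0.74 − 0.01) = 0.73 sabins.
Area = ΔA/Δα = 18.224/0.73 = 25.0 sq m.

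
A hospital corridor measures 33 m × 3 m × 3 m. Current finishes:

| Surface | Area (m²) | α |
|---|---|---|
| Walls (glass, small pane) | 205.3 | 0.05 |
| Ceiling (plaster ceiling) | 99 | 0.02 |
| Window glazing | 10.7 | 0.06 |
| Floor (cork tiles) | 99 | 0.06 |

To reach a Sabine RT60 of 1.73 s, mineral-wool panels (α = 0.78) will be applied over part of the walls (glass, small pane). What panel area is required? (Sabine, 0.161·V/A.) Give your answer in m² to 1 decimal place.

12.1

Total absorption A₁ = 205.3*0.05 + 99*0.02 + 10.7*0.06 + 99*0.06
  = 10.265 + 1.980 + 0.642 + 5.940 = 18.827 m² sabins.
V = 297 m³. Target absorption A₂ = 0.161 × 297 / 1.73 = 27.640 sabins.
Absorption to add: 27.640 − 18.827 = 8.813 sabins.
Net gain per m²: Δα = 0.78 − 0.05 = 0.73.
Panel area = 8.813 / 0.73 = 12.1 m².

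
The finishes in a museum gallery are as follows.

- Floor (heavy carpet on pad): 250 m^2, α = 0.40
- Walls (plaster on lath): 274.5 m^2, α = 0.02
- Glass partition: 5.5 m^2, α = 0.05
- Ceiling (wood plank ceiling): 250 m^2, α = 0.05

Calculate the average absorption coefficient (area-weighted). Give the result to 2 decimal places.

0.15

Total surface area S = 780.0 m^2.
A = 250×0.40 + 274.5×0.02 + 5.5×0.05 + 250×0.05 = 118.265 sabins.
ᾱ = A/S = 0.15.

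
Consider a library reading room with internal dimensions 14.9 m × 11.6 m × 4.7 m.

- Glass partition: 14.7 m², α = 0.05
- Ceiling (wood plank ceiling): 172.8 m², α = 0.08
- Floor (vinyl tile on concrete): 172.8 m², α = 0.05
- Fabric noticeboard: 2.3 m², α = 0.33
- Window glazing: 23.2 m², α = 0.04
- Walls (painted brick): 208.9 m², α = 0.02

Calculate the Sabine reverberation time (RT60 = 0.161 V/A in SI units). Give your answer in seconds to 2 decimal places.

4.50 s

Summing Sᵢαᵢ: 0.735 + 13.824 + 8.640 + 0.759 + 0.928 + 4.178 → A = 29.064 sabins.
Room volume: 812.348 m³.
Sabine: RT60 = 0.161 × 812.348 / 29.064 = 4.50 s.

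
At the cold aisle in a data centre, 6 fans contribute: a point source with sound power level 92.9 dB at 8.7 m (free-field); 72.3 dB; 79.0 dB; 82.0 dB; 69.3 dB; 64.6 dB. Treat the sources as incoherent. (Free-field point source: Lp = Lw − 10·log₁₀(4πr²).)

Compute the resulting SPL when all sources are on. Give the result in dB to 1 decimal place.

Source at 8.7 m: Lp = 92.9 − 10·log₁₀(4π·8.7²) = 92.9 − 10·log₁₀(951.149) = 63.1 dB.
Converting to relative power and adding: 10^(63.1/10) + 10^(72.3/10) + 10^(79.0/10) + 10^(82.0/10) + 10^(69.3/10) + 10^(64.6/10) = 2.683e+08.
Back to dB: 10·log₁₀ Σ = 84.3 dB.

84.3 dB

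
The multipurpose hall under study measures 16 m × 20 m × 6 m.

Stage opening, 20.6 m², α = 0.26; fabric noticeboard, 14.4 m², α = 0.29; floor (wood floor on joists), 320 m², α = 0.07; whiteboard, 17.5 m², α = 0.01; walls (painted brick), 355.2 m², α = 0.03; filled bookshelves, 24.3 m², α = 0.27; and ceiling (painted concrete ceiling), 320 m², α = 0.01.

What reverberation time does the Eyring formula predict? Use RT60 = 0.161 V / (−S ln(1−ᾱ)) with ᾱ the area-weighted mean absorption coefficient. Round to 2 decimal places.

Total surface area S = 20.6 + 14.4 + 320 + 17.5 + 355.2 + 24.3 + 320 = 1072.0 m².
Absorption A = 20.6·0.26 + 14.4·0.29 + 320·0.07 + 17.5·0.01 + 355.2·0.03 + 24.3·0.27 + 320·0.01 = 52.524 sabins.
Mean coefficient ᾱ = A/S = 0.0490.
Eyring denominator: −S ln(1−ᾱ) = 53.859.
V = 16 × 20 × 6 = 1920 m³.
RT60 = 0.161 × 1920 / 53.859 = 5.74 s.

5.74 s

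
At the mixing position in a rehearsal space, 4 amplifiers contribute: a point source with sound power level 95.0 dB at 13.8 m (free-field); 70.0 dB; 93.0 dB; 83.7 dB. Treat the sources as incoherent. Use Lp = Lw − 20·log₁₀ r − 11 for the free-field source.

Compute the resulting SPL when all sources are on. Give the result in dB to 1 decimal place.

93.5 dB

Source at 13.8 m: Lp = 95.0 − 20·log₁₀(13.8) − 11 = 61.2 dB.
Sum in the linear (power) domain: Σ 10^(Lᵢ/10) = 10^(61.2/10) + 10^(70.0/10) + 10^(93.0/10) + 10^(83.7/10) = 2.241e+09.
Combined level = 10 log₁₀(2.241e+09) = 93.5 dB.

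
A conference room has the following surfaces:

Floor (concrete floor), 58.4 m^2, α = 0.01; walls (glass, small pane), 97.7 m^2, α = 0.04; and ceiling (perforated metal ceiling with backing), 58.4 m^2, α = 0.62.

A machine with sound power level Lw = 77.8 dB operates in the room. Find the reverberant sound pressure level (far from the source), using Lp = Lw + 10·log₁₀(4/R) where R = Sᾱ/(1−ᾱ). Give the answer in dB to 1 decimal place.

66.8 dB

Σ(Sᵢαᵢ) = 58.4·0.01 + 97.7·0.04 + 58.4·0.62 = 40.700; total area S = 214.5 m^2.
ᾱ = 0.1897, so room constant R = A/(1−ᾱ) = 50.228 m^2.
Lp = Lw + 10 log₁₀(4/R) = 77.8 -10.99 = 66.8 dB.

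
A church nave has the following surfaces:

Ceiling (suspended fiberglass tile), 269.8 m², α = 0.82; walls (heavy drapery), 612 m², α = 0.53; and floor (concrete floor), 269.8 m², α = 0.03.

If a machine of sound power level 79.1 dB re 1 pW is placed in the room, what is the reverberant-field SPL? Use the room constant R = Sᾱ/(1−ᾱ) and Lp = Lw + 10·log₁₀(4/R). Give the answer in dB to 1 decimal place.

54.8 dB

Σ(Sᵢαᵢ) = 269.8·0.82 + 612·0.53 + 269.8·0.03 = 553.690; total area S = 1151.6 m².
ᾱ = 553.690/1151.6 = 0.4808; R = Sᾱ/(1−ᾱ) = 553.690/(1−0.4808) = 1066.429 m².
Lp = 79.1 + 10·log₁₀(4/1066.429) = 79.1 + (-24.26) = 54.8 dB.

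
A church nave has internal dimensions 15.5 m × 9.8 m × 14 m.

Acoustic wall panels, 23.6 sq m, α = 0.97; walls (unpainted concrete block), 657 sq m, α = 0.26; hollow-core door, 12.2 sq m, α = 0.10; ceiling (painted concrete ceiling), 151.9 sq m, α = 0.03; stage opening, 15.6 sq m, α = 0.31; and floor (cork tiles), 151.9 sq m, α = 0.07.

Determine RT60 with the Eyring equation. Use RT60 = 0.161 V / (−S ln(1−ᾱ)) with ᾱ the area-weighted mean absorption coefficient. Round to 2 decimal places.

1.42 sec

S = Σ Sᵢ = 1012.2 sq m.
Absorption A = 23.6·0.97 + 657·0.26 + 12.2·0.10 + 151.9·0.03 + 15.6·0.31 + 151.9·0.07 = 214.958 sabins.
ᾱ = 214.958 / 1012.2 = 0.2124.
−S·ln(1−ᾱ) = −1012.2 × ln(1 − 0.2124) = 241.678.
V = 15.5 × 9.8 × 14 = 2126.6 m³.
T = 0.161·V/[−S·ln(1−ᾱ)] = 0.161·2126.6/241.678 = 1.42 s.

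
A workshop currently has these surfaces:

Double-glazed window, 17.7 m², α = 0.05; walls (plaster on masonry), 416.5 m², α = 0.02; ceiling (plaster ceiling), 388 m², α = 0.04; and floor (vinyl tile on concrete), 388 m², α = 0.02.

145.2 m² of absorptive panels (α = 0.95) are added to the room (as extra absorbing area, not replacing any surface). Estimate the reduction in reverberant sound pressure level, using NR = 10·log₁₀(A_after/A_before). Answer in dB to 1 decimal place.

7.2 dB

Summing Sᵢαᵢ: 0.885 + 8.330 + 15.520 + 7.760 → A_before = 32.495 sabins.
Added absorption = 145.2 × 0.95 = 137.940 sabins.
New total A_after = 170.435 sabins.
NR = 10·log₁₀(170.435/32.495) = 7.2 dB.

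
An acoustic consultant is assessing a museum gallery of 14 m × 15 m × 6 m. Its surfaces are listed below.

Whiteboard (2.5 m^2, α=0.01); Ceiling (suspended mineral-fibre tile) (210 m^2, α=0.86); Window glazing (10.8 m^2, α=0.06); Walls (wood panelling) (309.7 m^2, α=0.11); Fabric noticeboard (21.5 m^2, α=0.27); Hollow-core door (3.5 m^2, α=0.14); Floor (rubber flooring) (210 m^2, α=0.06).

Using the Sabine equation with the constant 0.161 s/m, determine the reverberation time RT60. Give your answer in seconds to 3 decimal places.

Total absorption A = 2.5×0.01 + 210×0.86 + 10.8×0.06 + 309.7×0.11 + 21.5×0.27 + 3.5×0.14 + 210×0.06
  = 0.025 + 180.600 + 0.648 + 34.067 + 5.805 + 0.490 + 12.600 = 234.235 m^2 sabins.
Room volume: 1260 m³.
T = 0.161 V/A = 0.161·1260/234.235 = 0.866 s.

0.866 seconds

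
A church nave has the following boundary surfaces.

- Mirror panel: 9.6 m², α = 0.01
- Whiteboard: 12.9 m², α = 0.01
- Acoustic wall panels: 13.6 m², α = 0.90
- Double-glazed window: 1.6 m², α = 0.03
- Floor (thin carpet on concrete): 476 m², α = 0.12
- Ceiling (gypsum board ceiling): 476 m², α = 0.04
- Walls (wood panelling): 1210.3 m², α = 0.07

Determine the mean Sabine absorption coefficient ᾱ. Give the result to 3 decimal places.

S = Σ Sᵢ = 9.6 + 12.9 + 13.6 + 1.6 + 476 + 476 + 1210.3 = 2200.0 m².
A = 9.6·0.01 + 12.9·0.01 + 13.6·0.90 + 1.6·0.03 + 476·0.12 + 476·0.04 + 1210.3·0.07 = 173.394 sabins.
ᾱ = A/S = 0.079.

0.079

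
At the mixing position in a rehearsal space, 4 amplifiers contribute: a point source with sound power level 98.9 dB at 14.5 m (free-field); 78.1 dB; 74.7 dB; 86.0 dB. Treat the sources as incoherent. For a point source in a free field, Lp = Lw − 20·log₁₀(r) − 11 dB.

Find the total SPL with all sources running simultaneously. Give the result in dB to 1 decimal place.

86.9 dB

Source at 14.5 m: Lp = 98.9 − 20·log₁₀(14.5) − 11 = 64.7 dB.
Converting to relative power and adding: 10^(64.7/10) + 10^(78.1/10) + 10^(74.7/10) + 10^(86.0/10) = 4.951e+08.
Back to dB: 10·log₁₀ Σ = 86.9 dB.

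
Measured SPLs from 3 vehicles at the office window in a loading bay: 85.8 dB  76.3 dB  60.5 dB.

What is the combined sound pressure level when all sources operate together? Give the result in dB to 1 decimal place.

Sum in the linear (power) domain: Σ 10^(Lᵢ/10) = 10^(85.8/10) + 10^(76.3/10) + 10^(60.5/10) = 4.24e+08.
L_total = 10·log₁₀(4.24e+08) = 86.3 dB.

86.3 dB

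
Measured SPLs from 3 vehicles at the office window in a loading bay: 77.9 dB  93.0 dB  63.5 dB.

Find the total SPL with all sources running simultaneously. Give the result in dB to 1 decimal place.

93.1 dB

Converting to relative power and adding: 10^(77.9/10) + 10^(93.0/10) + 10^(63.5/10) = 2.059e+09.
L_total = 10·log₁₀(2.059e+09) = 93.1 dB.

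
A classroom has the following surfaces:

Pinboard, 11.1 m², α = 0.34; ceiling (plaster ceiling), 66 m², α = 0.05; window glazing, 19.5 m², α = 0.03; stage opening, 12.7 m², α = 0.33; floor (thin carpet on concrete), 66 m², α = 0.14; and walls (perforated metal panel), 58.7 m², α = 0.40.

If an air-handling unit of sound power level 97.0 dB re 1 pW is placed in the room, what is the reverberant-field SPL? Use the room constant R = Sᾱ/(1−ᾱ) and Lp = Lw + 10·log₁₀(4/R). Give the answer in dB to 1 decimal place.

85.6 dB

A = 44.570 sabins; S = 234.0 m².
ᾱ = 44.570/234.0 = 0.1905; R = Sᾱ/(1−ᾱ) = 44.570/(1−0.1905) = 55.059 m².
Lp = 97.0 + 10·log₁₀(4/55.059) = 97.0 + (-11.39) = 85.6 dB.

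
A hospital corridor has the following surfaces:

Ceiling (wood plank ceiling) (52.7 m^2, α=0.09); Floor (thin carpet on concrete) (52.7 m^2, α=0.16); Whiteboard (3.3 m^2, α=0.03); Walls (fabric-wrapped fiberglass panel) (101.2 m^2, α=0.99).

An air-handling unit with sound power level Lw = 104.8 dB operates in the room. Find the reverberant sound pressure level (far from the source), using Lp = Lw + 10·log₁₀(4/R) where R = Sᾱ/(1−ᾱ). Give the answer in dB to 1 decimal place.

Σ(Sᵢαᵢ) = 52.7·0.09 + 52.7·0.16 + 3.3·0.03 + 101.2·0.99 = 113.462; total area S = 209.9 m^2.
ᾱ = 113.462/209.9 = 0.5406; R = Sᾱ/(1−ᾱ) = 113.462/(1−0.5406) = 246.979 m^2.
Lp = Lw + 10 log₁₀(4/R) = 104.8 -17.91 = 86.9 dB.

86.9 dB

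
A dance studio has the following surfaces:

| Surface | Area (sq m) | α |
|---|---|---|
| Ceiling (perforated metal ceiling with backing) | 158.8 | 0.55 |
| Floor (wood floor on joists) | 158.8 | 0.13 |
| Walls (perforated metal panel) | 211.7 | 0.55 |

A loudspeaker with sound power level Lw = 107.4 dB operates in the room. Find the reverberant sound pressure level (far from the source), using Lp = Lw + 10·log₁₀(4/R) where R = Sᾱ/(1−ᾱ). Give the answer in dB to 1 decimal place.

A = 224.419 sabins; S = 529.3 sq m.
ᾱ = 224.419/529.3 = 0.4240; R = Sᾱ/(1−ᾱ) = 224.419/(1−0.4240) = 389.616 sq m.
Lp = Lw + 10 log₁₀(4/R) = 107.4 -19.89 = 87.5 dB.

87.5 dB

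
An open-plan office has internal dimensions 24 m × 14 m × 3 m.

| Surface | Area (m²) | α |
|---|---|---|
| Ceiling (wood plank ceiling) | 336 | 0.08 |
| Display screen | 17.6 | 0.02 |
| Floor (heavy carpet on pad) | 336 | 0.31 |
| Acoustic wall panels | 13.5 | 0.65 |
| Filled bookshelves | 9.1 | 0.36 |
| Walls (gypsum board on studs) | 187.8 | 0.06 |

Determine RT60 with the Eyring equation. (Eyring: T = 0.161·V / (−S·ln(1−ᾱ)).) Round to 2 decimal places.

0.96 seconds

S = Σ Sᵢ = 900.0 m².
Σ(Sᵢαᵢ) = 336×0.08 + 17.6×0.02 + 336×0.31 + 13.5×0.65 + 9.1×0.36 + 187.8×0.06 = 154.711.
Mean coefficient ᾱ = A/S = 0.1719.
−S·ln(1−ᾱ) = −900.0 × ln(1 − 0.1719) = 169.759.
V = 24 × 14 × 3 = 1008 m³.
T = 0.161·V/[−S·ln(1−ᾱ)] = 0.161·1008/169.759 = 0.96 s.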